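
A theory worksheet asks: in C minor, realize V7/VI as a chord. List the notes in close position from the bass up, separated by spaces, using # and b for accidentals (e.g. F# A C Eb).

The slash means an applied dominant: we want the dominant of VI. In C minor, VI is Ab major, and its dominant is built on Eb.
Building a dominant seventh chord on Eb gives Eb-G-Bb-Db.

Eb G Bb Db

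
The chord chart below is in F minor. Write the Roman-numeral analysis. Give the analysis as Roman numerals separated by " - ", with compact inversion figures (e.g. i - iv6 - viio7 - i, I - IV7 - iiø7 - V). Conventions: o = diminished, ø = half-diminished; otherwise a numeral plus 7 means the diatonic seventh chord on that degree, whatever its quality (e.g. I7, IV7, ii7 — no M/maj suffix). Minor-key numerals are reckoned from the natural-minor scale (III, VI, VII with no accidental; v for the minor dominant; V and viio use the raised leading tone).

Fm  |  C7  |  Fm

i - V7 - i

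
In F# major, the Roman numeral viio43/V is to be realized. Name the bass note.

F#

The applied chord viio43/V is rooted on B#: B#-D#-F#-A.
The figure 43 means second inversion — the fifth is in the bass.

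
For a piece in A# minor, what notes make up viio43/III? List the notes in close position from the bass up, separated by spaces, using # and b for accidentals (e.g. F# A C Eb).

F# A B# D#

The slash marks an applied leading-tone chord: viio of III. In A# minor, III is C#, so the leading tone to it is B#, a half step below.
Building a fully diminished seventh chord on B# gives B#-D#-F#-A.
With the 43 figure the chord is in second inversion; from the bass F# upward in close position it reads F#-A-B#-D#.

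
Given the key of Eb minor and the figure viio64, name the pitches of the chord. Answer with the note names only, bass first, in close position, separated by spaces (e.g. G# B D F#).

Ab D F

In Eb minor, the leading-tone chord is built on the raised seventh degree, D.
That chord is spelled D-F-Ab.
The figured bass 64 indicates second inversion, placing the fifth (Ab) in the bass: Ab-D-F.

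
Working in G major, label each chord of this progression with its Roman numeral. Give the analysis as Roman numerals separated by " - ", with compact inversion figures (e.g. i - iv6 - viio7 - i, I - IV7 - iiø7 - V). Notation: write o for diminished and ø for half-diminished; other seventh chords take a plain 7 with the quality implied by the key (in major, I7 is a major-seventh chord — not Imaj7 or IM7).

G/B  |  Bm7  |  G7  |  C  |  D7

G/B: root G is the tonic; major triad there is I6.
Bm7: minor seventh chord on B = scale degree 3 → iii7.
G7 is the secondary dominant of IV (dominant seventh chord on G): V7/IV.
C: major triad on C = scale degree 4 → IV.
D7: root D is the dominant; dominant seventh chord there is V7.

I6 - iii7 - V7/IV - IV - V7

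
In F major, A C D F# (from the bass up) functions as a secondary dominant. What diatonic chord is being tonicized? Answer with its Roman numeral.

The chord is a dominant seventh chord on D.
A dominant resolves down a perfect fifth: D → G. In F major, G is scale degree 2, i.e. ii.

ii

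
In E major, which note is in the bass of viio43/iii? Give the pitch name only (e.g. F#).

C#

The applied chord viio43/iii is rooted on F##: F##-A#-C#-E.
The figure 43 means second inversion — the fifth is in the bass.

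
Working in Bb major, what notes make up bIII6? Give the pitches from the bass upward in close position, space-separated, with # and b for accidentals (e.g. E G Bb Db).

bIII6 is a major triad on the lowered third degree, borrowed from the parallel minor. In Bb major that root is Db.
So the chord is Db-F-Ab, a major triad.
The figured bass 6 indicates first inversion, placing the third (F) in the bass: F-Ab-Db.

F Ab Db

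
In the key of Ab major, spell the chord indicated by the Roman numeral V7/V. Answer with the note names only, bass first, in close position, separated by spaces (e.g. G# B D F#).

The slash means an applied dominant: we want the dominant of V. In Ab major, V is Eb major, and its dominant is built on Bb.
Building a dominant seventh chord on Bb gives Bb-D-F-Ab.

Bb D F Ab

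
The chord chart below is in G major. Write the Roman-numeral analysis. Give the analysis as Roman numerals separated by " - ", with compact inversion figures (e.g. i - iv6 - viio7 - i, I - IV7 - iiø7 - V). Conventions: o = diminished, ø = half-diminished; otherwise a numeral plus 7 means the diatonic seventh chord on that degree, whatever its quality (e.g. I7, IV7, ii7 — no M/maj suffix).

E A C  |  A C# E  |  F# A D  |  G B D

ii64 - V/V - V6 - I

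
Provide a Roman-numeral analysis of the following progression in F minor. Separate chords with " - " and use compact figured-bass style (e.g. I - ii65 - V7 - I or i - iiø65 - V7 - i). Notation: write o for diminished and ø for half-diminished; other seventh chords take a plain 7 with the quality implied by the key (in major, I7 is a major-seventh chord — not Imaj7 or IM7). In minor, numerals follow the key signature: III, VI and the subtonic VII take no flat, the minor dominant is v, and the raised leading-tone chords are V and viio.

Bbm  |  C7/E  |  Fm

iv - V65 - i

Bbm: minor triad on Bb = scale degree 4 → iv.
C7/E: root C is the dominant; dominant seventh chord there is V65.
Fm has root F, degree 1 in F minor, so i.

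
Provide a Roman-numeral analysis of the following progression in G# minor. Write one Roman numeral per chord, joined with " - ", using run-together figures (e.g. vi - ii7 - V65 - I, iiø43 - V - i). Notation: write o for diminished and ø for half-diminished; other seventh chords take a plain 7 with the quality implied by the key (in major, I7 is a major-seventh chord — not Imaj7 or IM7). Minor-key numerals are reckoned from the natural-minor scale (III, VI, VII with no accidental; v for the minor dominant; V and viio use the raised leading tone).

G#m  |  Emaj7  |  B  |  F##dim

i - VI7 - III - viio

G#m: root G# is the tonic; minor triad there is i.
Emaj7 has root E, degree 6 in G# minor, so VI7.
B: root B is the mediant; major triad there is III.
F##dim: diminished triad on F## = scale degree 7 → viio.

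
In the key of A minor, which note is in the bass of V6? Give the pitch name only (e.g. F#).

G#

V in A minor has root E; the chord is E-G#-B.
The figure 6 means first inversion — the third is in the bass.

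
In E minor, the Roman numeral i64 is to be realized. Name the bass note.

B

i in E minor has root E; the chord is E-G-B.
The figure 64 means second inversion — the fifth is in the bass.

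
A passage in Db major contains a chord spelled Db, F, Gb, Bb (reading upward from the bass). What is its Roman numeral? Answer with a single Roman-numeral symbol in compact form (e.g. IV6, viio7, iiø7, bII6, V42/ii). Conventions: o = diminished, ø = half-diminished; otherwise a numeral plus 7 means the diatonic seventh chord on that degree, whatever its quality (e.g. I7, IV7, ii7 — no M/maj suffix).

Stacked in thirds the chord is Gb-Bb-Db-F: a major seventh chord on Gb.
In Db major, Gb is the subdominant; the diatonic major seventh chord there is IV7.
With Db in the bass the chord is in second inversion, so the figured bass is 43.

IV43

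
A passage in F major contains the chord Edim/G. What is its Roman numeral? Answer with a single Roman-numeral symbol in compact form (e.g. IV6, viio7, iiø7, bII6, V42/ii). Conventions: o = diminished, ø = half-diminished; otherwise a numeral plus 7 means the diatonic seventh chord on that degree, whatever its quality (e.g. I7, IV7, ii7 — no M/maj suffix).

Stacked in thirds the chord is E-G-Bb: a diminished triad on E.
In F major, E is the leading tone; the diatonic diminished triad there is viio.
With G in the bass the chord is in first inversion, so the figured bass is 6.

viio6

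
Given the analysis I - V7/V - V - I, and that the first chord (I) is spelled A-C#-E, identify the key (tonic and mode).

The anchor chord is a major triad on A, labeled I.
If A is scale degree 1 and the mode makes that degree carry a major triad, the tonic is A and the mode is major.

A major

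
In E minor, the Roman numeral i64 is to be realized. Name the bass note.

i in E minor has root E; the chord is E-G-B.
The figure 64 means second inversion — the fifth is in the bass.

B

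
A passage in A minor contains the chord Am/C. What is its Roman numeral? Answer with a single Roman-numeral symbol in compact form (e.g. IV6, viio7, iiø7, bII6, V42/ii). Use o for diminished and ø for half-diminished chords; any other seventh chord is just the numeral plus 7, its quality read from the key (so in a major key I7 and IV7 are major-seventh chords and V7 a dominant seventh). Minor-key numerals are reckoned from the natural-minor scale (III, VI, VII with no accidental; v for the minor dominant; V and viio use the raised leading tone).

The pitches A-C-E form a minor triad rooted on A.
In A minor, A is the tonic; the diatonic minor triad there is i.
With C in the bass the chord is in first inversion, so the figured bass is 6.

i6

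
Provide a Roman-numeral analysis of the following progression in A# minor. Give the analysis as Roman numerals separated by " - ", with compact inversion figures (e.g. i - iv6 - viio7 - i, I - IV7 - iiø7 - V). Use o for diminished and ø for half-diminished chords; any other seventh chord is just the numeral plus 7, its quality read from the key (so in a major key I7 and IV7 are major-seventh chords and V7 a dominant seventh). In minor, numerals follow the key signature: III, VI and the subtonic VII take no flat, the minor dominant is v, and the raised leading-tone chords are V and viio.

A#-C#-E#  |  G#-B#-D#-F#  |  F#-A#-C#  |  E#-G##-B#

A#-C#-E#: root A# is the tonic; minor triad there is i.
G#-B#-D#-F#: root G# is the subtonic; dominant seventh chord there is VII7.
F#-A#-C# has root F#, degree 6 in A# minor, so VI.
E#-G##-B# has root E#, degree 5 in A# minor, so V.

i - VII7 - VI - V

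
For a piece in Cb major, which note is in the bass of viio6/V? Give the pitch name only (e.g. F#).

The applied chord viio6/V is rooted on F: F-Ab-Cb.
The figure 6 means first inversion — the third is in the bass.

Ab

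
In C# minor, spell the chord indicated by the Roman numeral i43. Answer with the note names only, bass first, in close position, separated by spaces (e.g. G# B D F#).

In C# minor, the tonic is C#, and the diatonic chord built there is a minor seventh chord.
Stacking thirds from C# gives C#-E-G#-B.
The figured bass 43 indicates second inversion, placing the fifth (G#) in the bass: G#-B-C#-E.

G# B C# E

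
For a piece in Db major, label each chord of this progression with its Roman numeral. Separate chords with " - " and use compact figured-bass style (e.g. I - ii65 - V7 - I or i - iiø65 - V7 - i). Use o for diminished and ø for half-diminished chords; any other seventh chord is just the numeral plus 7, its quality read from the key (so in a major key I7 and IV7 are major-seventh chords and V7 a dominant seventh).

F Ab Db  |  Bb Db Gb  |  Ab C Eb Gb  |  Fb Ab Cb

I6 - IV6 - V7 - bIII

F-Ab-Db: root Db is the tonic; major triad there is I6.
Bb-Db-Gb: root Gb is the subdominant; major triad there is IV6.
Ab-C-Eb-Gb: root Ab is the dominant; dominant seventh chord there is V7.
Fb-Ab-Cb: Fb with this quality isn't in the key; it's bIII, borrowed from the parallel minor.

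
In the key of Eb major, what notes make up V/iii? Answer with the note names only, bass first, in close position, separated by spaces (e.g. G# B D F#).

D F# A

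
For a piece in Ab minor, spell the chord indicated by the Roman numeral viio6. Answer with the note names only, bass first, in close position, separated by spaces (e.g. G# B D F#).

In Ab minor, the leading-tone chord is built on the raised seventh degree, G.
Stacking thirds from G gives G-Bb-Db.
With the 6 figure the chord is in first inversion; from the bass Bb upward in close position it reads Bb-Db-G.

Bb Db G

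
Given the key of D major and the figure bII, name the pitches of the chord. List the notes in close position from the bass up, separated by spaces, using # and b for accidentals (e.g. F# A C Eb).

bII is the Neapolitan chord — a major triad on the lowered second degree. In D major that root is Eb.
So the chord is Eb-G-Bb, a major triad.

Eb G Bb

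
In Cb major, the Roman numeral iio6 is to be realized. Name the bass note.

iio in Cb major has root Db; the chord is Db-Fb-Abb.
The figure 6 means first inversion — the third is in the bass.

Fb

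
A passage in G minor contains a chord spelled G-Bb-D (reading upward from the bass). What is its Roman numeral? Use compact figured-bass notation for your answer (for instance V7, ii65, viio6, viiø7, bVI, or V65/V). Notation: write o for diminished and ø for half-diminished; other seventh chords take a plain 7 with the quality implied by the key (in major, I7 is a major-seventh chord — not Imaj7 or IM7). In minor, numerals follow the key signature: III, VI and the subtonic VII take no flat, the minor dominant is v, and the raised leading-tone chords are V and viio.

i

The pitches G-Bb-D form a minor triad rooted on G.
G is scale degree 1 in G minor, and a minor triad on that degree is written i.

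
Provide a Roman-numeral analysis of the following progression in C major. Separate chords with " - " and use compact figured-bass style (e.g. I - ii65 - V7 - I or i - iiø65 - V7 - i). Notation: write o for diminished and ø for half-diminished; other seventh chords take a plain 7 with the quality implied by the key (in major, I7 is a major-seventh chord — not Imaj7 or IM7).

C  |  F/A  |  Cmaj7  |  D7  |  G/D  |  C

I - IV6 - I7 - V7/V - V64 - I

C: root C is the tonic; major triad there is I.
F/A: major triad on F = scale degree 4 → IV6.
Cmaj7: major seventh chord on C = scale degree 1 → I7.
D7: a dominant seventh chord on D, the applied dominant of V → V7/V.
G/D has root G, degree 5 in C major, so V64.
C: major triad on C = scale degree 1 → I.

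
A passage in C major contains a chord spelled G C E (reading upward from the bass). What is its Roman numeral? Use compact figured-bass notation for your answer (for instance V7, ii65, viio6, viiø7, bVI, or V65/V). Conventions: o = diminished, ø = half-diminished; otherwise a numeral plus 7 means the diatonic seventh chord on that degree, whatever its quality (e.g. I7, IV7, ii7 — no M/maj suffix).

The pitches C-E-G form a major triad rooted on C.
C is scale degree 1 in C major, and a major triad on that degree is written I.
With G in the bass the chord is in second inversion, so the figured bass is 64.

I64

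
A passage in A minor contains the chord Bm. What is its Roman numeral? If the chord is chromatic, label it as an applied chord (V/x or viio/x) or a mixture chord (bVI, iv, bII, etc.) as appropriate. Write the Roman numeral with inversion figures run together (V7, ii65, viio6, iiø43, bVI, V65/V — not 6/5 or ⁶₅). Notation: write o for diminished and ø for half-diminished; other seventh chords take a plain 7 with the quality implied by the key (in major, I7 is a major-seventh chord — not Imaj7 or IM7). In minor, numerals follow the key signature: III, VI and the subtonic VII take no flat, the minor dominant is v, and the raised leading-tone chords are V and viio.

ii

The pitches B-D-F# form a minor triad rooted on B.
B is the second degree of A minor. This is the minor supertonic, borrowed from the parallel major (the Dorian ii).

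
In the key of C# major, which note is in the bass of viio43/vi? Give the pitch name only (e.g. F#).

The applied chord viio43/vi is rooted on G##: G##-B#-D#-F#.
The figure 43 means second inversion — the fifth is in the bass.

D#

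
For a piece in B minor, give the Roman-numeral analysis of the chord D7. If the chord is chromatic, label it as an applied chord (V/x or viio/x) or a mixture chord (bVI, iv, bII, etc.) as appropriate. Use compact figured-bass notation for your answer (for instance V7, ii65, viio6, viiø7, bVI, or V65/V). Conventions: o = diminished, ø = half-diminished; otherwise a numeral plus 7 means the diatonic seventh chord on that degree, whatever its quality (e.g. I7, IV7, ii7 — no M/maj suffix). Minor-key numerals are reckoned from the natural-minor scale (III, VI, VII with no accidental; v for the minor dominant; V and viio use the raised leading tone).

V7/VI

Stacked in thirds the chord is D-F#-A-C: a dominant seventh chord on D.
D is not a diatonic chord root with this quality in B minor, but it lies a perfect fifth above G (VI), so the chord functions as an applied dominant of VI.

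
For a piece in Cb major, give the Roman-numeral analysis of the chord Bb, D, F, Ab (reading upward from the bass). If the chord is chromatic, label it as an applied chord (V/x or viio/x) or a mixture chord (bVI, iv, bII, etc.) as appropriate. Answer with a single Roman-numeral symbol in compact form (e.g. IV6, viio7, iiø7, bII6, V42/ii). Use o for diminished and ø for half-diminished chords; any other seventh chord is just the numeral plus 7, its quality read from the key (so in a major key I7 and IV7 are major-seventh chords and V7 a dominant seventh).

V7/iii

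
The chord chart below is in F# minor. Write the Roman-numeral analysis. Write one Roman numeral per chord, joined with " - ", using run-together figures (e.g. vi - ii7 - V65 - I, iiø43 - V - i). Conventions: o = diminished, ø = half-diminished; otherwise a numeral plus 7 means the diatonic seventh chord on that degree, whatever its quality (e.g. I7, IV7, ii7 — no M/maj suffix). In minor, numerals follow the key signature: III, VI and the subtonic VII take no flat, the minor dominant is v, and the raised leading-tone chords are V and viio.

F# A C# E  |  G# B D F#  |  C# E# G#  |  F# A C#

F#-A-C#-E has root F#, degree 1 in F# minor, so i7.
G#-B-D-F#: root G# is the supertonic; half-diminished seventh chord there is iiø7.
C#-E#-G#: major triad on C# = scale degree 5 → V.
F#-A-C#: root F# is the tonic; minor triad there is i.

i7 - iiø7 - V - i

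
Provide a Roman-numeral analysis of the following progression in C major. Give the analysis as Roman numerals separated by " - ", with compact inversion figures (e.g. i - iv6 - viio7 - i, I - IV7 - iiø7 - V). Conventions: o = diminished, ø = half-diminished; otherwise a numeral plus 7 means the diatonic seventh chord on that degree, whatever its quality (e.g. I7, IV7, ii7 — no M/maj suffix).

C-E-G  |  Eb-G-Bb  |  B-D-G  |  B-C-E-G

I - bIII - V6 - I42

C-E-G: root C is the tonic; major triad there is I.
Eb-G-Bb: Eb with this quality isn't in the key; it's bIII, borrowed from the parallel minor.
B-D-G has root G, degree 5 in C major, so V6.
B-C-E-G: major seventh chord on C = scale degree 1 → I42.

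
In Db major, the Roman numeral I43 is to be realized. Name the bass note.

I in Db major has root Db; the chord is Db-F-Ab-C.
The figure 43 means second inversion — the fifth is in the bass.

Ab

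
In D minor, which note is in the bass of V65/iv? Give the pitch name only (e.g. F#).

The applied chord V65/iv is rooted on D: D-F#-A-C.
The figure 65 means first inversion — the third is in the bass.

F#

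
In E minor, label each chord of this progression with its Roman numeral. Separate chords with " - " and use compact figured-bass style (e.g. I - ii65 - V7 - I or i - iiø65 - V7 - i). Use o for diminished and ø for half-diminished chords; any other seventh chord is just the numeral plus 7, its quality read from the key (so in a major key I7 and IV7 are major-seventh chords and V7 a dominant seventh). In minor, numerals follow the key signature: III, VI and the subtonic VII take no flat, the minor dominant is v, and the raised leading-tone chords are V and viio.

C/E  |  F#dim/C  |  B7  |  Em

VI6 - iio64 - V7 - i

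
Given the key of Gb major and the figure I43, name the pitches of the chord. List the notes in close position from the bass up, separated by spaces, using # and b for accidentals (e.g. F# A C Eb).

Db F Gb Bb

The numeral's case and figure indicate a major seventh chord. In Gb major its root, scale degree 1, is Gb.
That chord is spelled Gb-Bb-Db-F.
The figured bass 43 indicates second inversion, placing the fifth (Db) in the bass: Db-F-Gb-Bb.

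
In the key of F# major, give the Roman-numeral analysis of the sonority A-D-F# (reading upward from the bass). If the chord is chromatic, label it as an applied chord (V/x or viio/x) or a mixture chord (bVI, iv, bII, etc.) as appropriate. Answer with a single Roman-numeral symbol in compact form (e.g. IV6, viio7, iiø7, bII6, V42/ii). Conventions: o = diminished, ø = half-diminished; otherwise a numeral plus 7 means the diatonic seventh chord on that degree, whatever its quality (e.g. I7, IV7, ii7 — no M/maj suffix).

bVI64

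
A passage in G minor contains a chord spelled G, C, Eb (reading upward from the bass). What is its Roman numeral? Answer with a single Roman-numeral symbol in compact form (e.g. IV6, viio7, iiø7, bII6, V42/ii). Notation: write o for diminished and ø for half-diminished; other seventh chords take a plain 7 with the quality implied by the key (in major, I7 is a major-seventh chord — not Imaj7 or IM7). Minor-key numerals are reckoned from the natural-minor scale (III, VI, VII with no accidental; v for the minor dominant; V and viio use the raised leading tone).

iv64

Stacked in thirds the chord is C-Eb-G: a minor triad on C.
C is scale degree 4 in G minor, and a minor triad on that degree is written iv.
With G in the bass the chord is in second inversion, so the figured bass is 64.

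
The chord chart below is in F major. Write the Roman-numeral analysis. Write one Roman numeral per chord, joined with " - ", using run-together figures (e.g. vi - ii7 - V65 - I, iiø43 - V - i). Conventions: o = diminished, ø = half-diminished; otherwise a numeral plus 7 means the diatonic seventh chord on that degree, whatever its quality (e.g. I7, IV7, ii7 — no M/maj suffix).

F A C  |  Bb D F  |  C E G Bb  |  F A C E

I - IV - V7 - I7

F-A-C has root F, degree 1 in F major, so I.
Bb-D-F has root Bb, degree 4 in F major, so IV.
C-E-G-Bb: root C is the dominant; dominant seventh chord there is V7.
F-A-C-E: root F is the tonic; major seventh chord there is I7.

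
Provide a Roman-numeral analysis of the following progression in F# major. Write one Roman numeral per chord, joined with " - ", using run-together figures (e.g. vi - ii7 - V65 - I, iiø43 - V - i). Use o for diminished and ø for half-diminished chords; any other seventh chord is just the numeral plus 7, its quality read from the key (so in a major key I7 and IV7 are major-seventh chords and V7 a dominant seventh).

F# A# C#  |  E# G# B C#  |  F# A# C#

F#-A#-C#: major triad on F# = scale degree 1 → I.
E#-G#-B-C# has root C#, degree 5 in F# major, so V65.
F#-A#-C# has root F#, degree 1 in F# major, so I.

I - V65 - I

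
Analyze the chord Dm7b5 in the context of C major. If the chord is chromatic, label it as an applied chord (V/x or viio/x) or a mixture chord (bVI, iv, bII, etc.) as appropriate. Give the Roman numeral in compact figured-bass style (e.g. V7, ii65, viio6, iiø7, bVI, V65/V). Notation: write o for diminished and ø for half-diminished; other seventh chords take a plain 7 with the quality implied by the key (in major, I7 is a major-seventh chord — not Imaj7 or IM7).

The pitches D-F-Ab-C form a half-diminished seventh chord rooted on D.
D is the second degree of C major. This is the half-diminished supertonic seventh, borrowed from the parallel minor.

iiø7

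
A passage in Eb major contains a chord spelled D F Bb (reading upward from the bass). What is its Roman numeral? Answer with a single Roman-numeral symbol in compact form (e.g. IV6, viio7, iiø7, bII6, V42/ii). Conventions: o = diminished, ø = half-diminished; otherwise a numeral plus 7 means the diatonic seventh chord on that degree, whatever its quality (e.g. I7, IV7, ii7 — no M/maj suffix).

Stacked in thirds the chord is Bb-D-F: a major triad on Bb.
In Eb major, Bb is the dominant; the diatonic major triad there is V.
With D in the bass the chord is in first inversion, so the figured bass is 6.

V6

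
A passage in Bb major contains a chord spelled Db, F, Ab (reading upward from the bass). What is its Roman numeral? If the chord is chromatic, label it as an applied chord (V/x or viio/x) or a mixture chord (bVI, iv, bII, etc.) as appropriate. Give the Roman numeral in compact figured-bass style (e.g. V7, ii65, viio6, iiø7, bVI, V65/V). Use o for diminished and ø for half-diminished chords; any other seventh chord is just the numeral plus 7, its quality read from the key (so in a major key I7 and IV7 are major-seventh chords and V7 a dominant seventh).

bIII

The pitches Db-F-Ab form a major triad rooted on Db.
Db is the lowered third degree of Bb major (diatonic 3 would be D). This is a major triad on the lowered third degree, borrowed from the parallel minor.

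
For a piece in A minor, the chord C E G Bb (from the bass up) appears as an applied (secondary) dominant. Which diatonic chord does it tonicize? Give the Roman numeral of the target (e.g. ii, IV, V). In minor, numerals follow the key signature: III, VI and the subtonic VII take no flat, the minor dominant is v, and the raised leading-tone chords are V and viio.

The chord is a dominant seventh chord on C.
A dominant resolves down a perfect fifth: C → F. In A minor, F is scale degree 6, i.e. VI.

VI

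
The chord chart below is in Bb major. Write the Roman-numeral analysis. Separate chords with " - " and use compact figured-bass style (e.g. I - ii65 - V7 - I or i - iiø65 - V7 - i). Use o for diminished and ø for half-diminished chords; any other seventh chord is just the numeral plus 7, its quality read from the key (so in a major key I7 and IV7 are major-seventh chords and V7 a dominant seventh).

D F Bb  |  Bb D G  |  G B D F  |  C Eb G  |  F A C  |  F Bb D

D-F-Bb: major triad on Bb = scale degree 1 → I6.
Bb-D-G: root G is the submediant; minor triad there is vi6.
G-B-D-F: a dominant seventh chord on G, the applied dominant of ii → V7/ii.
C-Eb-G has root C, degree 2 in Bb major, so ii.
F-A-C has root F, degree 5 in Bb major, so V.
F-Bb-D: root Bb is the tonic; major triad there is I64.

I6 - vi6 - V7/ii - ii - V - I64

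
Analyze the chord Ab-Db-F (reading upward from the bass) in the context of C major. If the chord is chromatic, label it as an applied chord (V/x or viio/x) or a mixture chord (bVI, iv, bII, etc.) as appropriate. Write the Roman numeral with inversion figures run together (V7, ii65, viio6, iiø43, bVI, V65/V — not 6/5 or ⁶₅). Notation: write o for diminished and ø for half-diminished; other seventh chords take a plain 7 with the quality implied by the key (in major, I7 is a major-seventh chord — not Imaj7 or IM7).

Stacked in thirds the chord is Db-F-Ab: a major triad on Db.
Db is the lowered second degree of C major (diatonic 2 would be D). This is the Neapolitan chord — a major triad on the lowered second degree.
With Ab in the bass the chord is in second inversion, so the figured bass is 64.

bII64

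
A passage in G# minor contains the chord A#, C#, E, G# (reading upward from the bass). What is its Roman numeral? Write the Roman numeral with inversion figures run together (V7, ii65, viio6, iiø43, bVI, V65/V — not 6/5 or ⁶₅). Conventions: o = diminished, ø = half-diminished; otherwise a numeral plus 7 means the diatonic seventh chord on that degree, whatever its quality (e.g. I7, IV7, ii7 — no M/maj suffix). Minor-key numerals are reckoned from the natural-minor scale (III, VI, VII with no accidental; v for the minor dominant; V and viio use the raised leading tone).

The pitches A#-C#-E-G# form a half-diminished seventh chord rooted on A#.
A# is scale degree 2 in G# minor, and a half-diminished seventh chord on that degree is written iiø7.

iiø7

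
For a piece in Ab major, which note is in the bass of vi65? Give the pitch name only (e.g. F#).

vi in Ab major has root F; the chord is F-Ab-C-Eb.
The figure 65 means first inversion — the third is in the bass.

Ab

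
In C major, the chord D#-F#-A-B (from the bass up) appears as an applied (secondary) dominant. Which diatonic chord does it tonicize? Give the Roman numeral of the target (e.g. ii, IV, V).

iii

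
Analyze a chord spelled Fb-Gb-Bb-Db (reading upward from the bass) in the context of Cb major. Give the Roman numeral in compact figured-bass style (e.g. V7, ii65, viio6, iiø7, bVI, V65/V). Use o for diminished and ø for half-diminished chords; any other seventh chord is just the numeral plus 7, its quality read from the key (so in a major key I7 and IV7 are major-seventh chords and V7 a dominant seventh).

V42

The pitches Gb-Bb-Db-Fb form a dominant seventh chord rooted on Gb.
In Cb major, Gb is the dominant; the diatonic dominant seventh chord there is V7.
With Fb in the bass the chord is in third inversion, so the figured bass is 42.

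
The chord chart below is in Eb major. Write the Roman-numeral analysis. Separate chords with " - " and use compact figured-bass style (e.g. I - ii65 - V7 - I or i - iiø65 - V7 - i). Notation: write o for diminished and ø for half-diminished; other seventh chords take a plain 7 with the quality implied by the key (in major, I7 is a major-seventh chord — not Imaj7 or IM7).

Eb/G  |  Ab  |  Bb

I6 - IV - V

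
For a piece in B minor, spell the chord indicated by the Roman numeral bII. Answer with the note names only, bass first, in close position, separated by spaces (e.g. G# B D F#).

Scale degree 2 in B minor is C#; lowering it a half step gives C. bII is the Neapolitan chord — a major triad on the lowered second degree.
So the chord is C-E-G.

C E G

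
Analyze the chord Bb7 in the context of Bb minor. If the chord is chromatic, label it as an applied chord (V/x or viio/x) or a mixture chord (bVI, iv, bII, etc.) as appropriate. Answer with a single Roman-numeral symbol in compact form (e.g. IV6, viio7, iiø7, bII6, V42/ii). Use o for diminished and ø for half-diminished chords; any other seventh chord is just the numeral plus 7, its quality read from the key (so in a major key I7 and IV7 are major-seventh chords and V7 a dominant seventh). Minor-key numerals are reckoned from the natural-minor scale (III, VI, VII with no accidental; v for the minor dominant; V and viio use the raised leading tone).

V7/iv

Stacked in thirds the chord is Bb-D-F-Ab: a dominant seventh chord on Bb.
Bb is not a diatonic chord root with this quality in Bb minor, but it lies a perfect fifth above Eb (iv), so the chord functions as an applied dominant of iv.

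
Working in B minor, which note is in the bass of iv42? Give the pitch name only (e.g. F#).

iv in B minor has root E; the chord is E-G-B-D.
The figure 42 means third inversion — the seventh is in the bass.

D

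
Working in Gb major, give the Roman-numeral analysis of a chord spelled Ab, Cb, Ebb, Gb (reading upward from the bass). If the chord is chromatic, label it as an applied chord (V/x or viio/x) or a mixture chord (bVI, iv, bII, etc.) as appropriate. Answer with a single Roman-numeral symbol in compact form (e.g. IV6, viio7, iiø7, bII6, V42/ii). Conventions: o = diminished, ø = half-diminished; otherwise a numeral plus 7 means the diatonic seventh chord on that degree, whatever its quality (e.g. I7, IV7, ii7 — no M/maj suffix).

Stacked in thirds the chord is Ab-Cb-Ebb-Gb: a half-diminished seventh chord on Ab.
Ab is the second degree of Gb major. This is the half-diminished supertonic seventh, borrowed from the parallel minor.

iiø7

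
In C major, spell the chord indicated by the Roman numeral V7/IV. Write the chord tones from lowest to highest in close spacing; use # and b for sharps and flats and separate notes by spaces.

V7/IV is a secondary dominant — the dominant seventh of IV. IV in C major is F, so the applied chord's root is C, a perfect fifth above.
Building a dominant seventh chord on C gives C-E-G-Bb.

C E G Bb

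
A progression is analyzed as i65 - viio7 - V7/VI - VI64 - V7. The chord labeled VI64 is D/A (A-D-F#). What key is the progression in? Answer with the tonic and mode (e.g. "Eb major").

F# minor

The chord D/A is a major triad rooted on D; its label is VI64.
Counting down 5 scale steps from D places the tonic on F#; a major triad on degree 6 is diatonic only in minor.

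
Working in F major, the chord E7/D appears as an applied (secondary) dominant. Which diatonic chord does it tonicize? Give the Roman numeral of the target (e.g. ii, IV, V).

iii

The chord is a dominant seventh chord on E.
A dominant resolves down a perfect fifth: E → A. In F major, A is scale degree 3, i.e. iii.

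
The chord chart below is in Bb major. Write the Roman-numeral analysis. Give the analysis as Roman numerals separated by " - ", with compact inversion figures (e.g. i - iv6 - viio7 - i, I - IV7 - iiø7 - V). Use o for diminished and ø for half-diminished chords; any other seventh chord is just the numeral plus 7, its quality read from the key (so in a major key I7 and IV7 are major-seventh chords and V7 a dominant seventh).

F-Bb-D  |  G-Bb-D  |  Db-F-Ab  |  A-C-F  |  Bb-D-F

F-Bb-D: major triad on Bb = scale degree 1 → I64.
G-Bb-D: minor triad on G = scale degree 6 → vi.
Db-F-Ab: major triad on Db — chromatic; bIII (borrowed from the parallel minor).
A-C-F: major triad on F = scale degree 5 → V6.
Bb-D-F: root Bb is the tonic; major triad there is I.

I64 - vi - bIII - V6 - I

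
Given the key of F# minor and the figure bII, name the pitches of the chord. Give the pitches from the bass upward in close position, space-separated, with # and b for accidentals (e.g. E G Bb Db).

Scale degree 2 in F# minor is G#; lowering it a half step gives G. bII is the Neapolitan chord — a major triad on the lowered second degree.
So the chord is G-B-D, a major triad.

G B D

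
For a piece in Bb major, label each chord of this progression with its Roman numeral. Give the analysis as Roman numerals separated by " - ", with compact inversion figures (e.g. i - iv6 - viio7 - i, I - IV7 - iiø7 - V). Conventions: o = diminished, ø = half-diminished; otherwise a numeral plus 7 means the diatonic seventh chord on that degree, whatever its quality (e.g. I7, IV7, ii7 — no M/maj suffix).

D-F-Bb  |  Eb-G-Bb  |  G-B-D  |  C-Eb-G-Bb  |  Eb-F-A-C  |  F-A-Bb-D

I6 - IV - V/ii - ii7 - V42 - I43

D-F-Bb: major triad on Bb = scale degree 1 → I6.
Eb-G-Bb: major triad on Eb = scale degree 4 → IV.
G-B-D: a major triad on G, the applied dominant of ii → V/ii.
C-Eb-G-Bb has root C, degree 2 in Bb major, so ii7.
Eb-F-A-C: dominant seventh chord on F = scale degree 5 → V42.
F-A-Bb-D has root Bb, degree 1 in Bb major, so I43.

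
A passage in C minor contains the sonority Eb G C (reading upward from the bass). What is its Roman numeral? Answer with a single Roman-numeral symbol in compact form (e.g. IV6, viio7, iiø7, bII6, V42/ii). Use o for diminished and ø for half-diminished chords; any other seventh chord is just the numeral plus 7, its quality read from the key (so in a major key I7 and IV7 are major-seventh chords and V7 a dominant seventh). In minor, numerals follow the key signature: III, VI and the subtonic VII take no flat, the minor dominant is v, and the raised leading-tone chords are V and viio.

i6

The pitches C-Eb-G form a minor triad rooted on C.
In C minor, C is the tonic; the diatonic minor triad there is i.
With Eb in the bass the chord is in first inversion, so the figured bass is 6.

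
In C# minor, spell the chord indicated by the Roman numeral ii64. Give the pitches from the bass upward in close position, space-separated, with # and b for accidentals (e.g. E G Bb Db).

Scale degree 2 in C# minor is D#; here the chord built on it is altered to a minor triad. ii64 is the minor supertonic, borrowed from the parallel major (the Dorian ii).
So the chord is D#-F#-A#, a minor triad.
The figured bass 64 indicates second inversion, placing the fifth (A#) in the bass: A#-D#-F#.

A# D# F#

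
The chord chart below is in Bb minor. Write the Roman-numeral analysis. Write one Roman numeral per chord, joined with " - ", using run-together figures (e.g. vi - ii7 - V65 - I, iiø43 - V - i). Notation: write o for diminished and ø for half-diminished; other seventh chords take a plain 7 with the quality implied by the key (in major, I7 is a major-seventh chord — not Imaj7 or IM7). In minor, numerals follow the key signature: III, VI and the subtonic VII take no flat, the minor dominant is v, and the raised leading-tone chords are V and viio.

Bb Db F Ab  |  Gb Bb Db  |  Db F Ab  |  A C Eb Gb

i7 - VI - III - viio7

Bb-Db-F-Ab has root Bb, degree 1 in Bb minor, so i7.
Gb-Bb-Db has root Gb, degree 6 in Bb minor, so VI.
Db-F-Ab: major triad on Db = scale degree 3 → III.
A-C-Eb-Gb has root A, degree 7 in Bb minor, so viio7.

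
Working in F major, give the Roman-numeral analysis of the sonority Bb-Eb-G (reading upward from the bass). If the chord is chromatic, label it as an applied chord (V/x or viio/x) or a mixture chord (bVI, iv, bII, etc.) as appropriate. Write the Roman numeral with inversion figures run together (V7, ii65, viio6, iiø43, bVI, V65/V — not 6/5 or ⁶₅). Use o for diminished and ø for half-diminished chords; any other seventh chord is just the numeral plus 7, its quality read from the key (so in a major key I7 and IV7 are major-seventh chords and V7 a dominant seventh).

bVII64

The pitches Eb-G-Bb form a major triad rooted on Eb.
Eb is the lowered seventh degree of F major (diatonic 7 would be E). This is a major triad on the lowered seventh degree (the subtonic), borrowed from the parallel minor.
With Bb in the bass the chord is in second inversion, so the figured bass is 64.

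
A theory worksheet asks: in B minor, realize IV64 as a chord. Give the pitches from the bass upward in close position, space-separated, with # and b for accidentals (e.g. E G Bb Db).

B E G#

Scale degree 4 in B minor is E; here the chord built on it is altered to a major triad. IV64 is the major subdominant, borrowed from the parallel major.
So the chord is E-G#-B.
With the 64 figure the chord is in second inversion; from the bass B upward in close position it reads B-E-G#.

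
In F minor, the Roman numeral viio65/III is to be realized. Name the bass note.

The applied chord viio65/III is rooted on G: G-Bb-Db-Fb.
The figure 65 means first inversion — the third is in the bass.

Bb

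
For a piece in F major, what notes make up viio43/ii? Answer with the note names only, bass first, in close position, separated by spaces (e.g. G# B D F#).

C Eb F# A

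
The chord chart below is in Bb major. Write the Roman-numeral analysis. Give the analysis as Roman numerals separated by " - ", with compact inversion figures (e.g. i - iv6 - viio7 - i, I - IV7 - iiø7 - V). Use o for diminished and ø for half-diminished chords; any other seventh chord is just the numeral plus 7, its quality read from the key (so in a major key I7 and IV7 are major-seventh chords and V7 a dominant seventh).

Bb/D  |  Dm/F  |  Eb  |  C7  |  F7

I6 - iii6 - IV - V7/V - V7

Bb/D: root Bb is the tonic; major triad there is I6.
Dm/F: minor triad on D = scale degree 3 → iii6.
Eb has root Eb, degree 4 in Bb major, so IV.
C7: chromatic; C is V of V, so V7/V.
F7 has root F, degree 5 in Bb major, so V7.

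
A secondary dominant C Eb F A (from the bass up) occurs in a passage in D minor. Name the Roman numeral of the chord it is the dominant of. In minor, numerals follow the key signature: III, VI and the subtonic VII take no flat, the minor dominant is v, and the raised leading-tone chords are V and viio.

VI

The chord is a dominant seventh chord on F.
A dominant resolves down a perfect fifth: F → Bb. In D minor, Bb is scale degree 6, i.e. VI.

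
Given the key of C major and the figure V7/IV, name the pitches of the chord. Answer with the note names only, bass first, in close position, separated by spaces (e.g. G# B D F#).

V7/IV is a secondary dominant — the dominant seventh of IV. IV in C major is F, so the applied chord's root is C, a perfect fifth above.
Building a dominant seventh chord on C gives C-E-G-Bb.

C E G Bb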